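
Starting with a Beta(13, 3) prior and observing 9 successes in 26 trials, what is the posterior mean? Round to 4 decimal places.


Posterior parameters: alpha = 13 + 9 = 22
beta = 3 + 17 = 20
Posterior mean = alpha / (alpha + beta) = 22 / 42
= 0.5238

0.5238


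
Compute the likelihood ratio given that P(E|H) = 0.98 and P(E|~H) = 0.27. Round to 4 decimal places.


LR = P(E|H) / P(E|~H)
= 0.98 / 0.27 = 3.6296

3.6296


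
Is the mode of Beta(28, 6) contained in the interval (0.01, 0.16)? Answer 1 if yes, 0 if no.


Mode = (a-1)/(a+b-2) = 27/32 = 0.8438
Interval: (0.01, 0.16)
Contains mode? 0

0


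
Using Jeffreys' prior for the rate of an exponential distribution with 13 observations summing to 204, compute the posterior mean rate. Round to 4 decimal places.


Jeffreys' prior leads to posterior Gamma(13, 204).
Mean = 13/204 = 0.0637

0.0637


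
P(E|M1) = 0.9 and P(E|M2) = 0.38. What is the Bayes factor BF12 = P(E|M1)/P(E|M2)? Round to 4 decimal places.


Bayes factor BF12 = P(E|M1) / P(E|M2)
= 0.9 / 0.38
= 2.3684

2.3684


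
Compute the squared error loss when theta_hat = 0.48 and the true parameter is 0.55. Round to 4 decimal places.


L = (theta_hat - theta_true)^2
= (0.48 - 0.55)^2
= -0.07^2 = 0.0049

0.0049


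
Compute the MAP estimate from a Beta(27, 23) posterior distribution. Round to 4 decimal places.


MAP = mode of Beta distribution
= (alpha - 1)/(alpha + beta - 2)
= (27-1)/(27+23-2)
= 26/48 = 0.5417

0.5417


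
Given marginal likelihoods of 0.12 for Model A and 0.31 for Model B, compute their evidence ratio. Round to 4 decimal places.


Ratio = ML(A) / ML(B) = 0.12/0.31
= 0.3871

0.3871


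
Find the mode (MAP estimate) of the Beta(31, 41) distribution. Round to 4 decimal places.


For Beta(a,b) with a,b > 1:
Mode = (a-1)/(a+b-2) = (31-1)/(72-2)
= 30/70 = 0.4286

0.4286


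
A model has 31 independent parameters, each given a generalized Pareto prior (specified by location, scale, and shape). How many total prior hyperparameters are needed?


Each generalized Pareto prior needs 3 hyperparameters (location, scale, and shape).
Total = 3 * 31 = 93

93


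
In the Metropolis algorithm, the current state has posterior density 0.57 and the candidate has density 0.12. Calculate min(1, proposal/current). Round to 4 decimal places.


Ratio = 0.12/0.57 = 0.2105
Acceptance probability = min(1, 0.2105)
= 0.2105

0.2105


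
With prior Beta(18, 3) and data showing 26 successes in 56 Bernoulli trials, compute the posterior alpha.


Conjugate update: alpha_posterior = alpha_prior + k
= 18 + 26 = 44

44


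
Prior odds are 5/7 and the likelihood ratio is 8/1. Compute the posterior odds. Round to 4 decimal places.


Posterior odds = prior odds * likelihood ratio
= (5/7) * (8/1)
= 40 / 7
= 5.7143

5.7143


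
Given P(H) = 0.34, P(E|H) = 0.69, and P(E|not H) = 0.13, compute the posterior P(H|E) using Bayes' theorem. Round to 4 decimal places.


By Bayes' theorem: P(H|E) = P(E|H)*P(H) / P(E)
P(E) = P(E|H)*P(H) + P(E|not H)*P(not H)
P(E) = 0.69*0.34 + 0.13*0.66 = 0.3204
P(H|E) = 0.69*0.34 / 0.3204 = 0.7322

0.7322


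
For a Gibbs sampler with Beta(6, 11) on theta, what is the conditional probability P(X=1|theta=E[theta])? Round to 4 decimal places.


E[theta] = 6/(6+11) = 0.3529
P(X=1|theta) = theta = 0.3529

0.3529


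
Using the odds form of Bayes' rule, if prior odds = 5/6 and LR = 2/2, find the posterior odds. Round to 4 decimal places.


Bayes' rule in odds form: posterior odds = prior odds * LR
= (5 * 2) / (6 * 2)
= 10/12 = 0.8333

0.8333


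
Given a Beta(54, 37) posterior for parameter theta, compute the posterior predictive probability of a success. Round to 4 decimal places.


For a Beta-Bernoulli model, the predictive probability is the mean:
P(success) = 54/(54+37) = 54/91 = 0.5934

0.5934


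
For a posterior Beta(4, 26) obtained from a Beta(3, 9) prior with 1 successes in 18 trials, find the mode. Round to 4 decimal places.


Mode = (alpha - 1) / (alpha + beta - 2)
= 3 / 28
= 0.1071

0.1071


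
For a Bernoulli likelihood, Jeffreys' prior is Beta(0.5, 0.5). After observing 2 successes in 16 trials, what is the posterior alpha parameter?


Jeffreys' prior for Bernoulli is Beta(0.5, 0.5).
Posterior is Beta(0.5 + k, 0.5 + n - k).
Posterior alpha = 0.5 + k = 0.5 + 2 = 2.5

2.5


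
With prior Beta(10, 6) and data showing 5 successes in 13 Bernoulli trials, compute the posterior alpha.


Conjugate update: alpha_posterior = alpha_prior + k
= 10 + 5 = 15

15


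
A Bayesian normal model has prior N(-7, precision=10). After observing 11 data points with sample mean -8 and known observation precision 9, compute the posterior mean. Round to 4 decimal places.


Posterior mean = (prior_precision * prior_mean + n * data_precision * data_mean) / (prior_precision + n * data_precision)
Numerator = 10*-7 + 11*9*-8 = -862
Denominator = 10 + 11*9 = 109
Posterior mean = -7.9083

-7.9083


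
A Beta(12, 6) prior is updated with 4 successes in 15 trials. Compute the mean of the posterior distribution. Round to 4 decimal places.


After update: Beta(16, 17)
Mean = 16 / (16 + 17) = 16 / 33
= 0.4848

0.4848


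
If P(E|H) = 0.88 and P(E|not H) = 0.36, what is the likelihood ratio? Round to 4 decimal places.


Likelihood ratio = P(E|H) / P(E|not H)
= 0.88 / 0.36
= 2.4444

2.4444


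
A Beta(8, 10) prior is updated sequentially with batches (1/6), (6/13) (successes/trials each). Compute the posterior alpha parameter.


Sequential conjugate updating is equivalent to a single batch update.
Total successes across all batches = 7
alpha_posterior = alpha_prior + total_successes = 8 + 7
= 15

15


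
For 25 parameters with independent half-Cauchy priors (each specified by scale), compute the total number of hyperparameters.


A half-Cauchy prior has 1 hyperparameter per parameter.
Total = 25 * 1 = 25

25


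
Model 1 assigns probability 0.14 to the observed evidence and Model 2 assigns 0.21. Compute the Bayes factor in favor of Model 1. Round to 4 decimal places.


BF = P(data|M1) / P(data|M2)
= 0.14 / 0.21 = 0.6667

0.6667


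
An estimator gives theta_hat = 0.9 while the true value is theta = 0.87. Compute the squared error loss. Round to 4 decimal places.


The squared error loss is (theta_hat - theta)^2
= (0.9 - 0.87)^2
= (0.03)^2 = 0.0009

0.0009


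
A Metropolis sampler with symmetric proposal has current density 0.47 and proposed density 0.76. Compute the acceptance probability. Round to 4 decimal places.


For symmetric proposals, acceptance = min(1, pi(x*)/pi(x))
= min(1, 0.76/0.47)
= min(1, 1.617) = 1.0

1.0


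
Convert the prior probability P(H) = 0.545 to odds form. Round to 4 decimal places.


P(not H) = 1 - 0.545 = 0.455
Odds = 0.545 / 0.455 = 1.1978

1.1978


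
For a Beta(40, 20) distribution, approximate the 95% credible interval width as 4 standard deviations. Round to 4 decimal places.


Variance of Beta(a,b) = ab / ((a+b)^2 * (a+b+1))
= 40*20 / ((60)^2 * 61)
= 0.0036
SD = sqrt(0.0036) = 0.0604
Width = 4 * SD = 0.2414

0.2414


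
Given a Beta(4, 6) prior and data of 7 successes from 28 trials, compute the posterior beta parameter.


Number of failures = 28 - 7 = 21
Posterior beta = 6 + 21 = 27

27


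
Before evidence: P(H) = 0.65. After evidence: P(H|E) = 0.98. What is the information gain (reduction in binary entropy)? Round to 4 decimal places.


Prior entropy = 0.9341
Posterior entropy = 0.1414
Information gain = 0.9341 - 0.1414 = 0.7926

0.7926


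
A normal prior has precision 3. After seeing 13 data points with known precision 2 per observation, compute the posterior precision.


In the conjugate normal model, precisions add:
tau_posterior = tau_prior + n * tau_data
= 3 + 13*2 = 29

29


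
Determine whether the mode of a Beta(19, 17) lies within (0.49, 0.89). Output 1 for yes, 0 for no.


First find the mode: (a-1)/(a+b-2) = 0.5294
Is 0.5294 in (0.49, 0.89)? 1

1


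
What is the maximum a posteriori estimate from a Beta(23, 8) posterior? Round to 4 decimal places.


The MAP estimate equals the mode of the distribution.
Mode of Beta(a,b) = (a-1)/(a+b-2)
= 22/29
= 0.7586

0.7586


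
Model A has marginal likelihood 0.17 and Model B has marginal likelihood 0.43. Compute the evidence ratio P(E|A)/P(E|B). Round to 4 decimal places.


Evidence ratio = P(E|A) / P(E|B)
= 0.17 / 0.43
= 0.3953

0.3953


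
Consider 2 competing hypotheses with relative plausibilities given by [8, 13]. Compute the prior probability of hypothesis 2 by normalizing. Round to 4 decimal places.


Sum of weights = 8 + 13 = 21
Normalized prior for H2 = 13 / 21
= 0.619

0.619


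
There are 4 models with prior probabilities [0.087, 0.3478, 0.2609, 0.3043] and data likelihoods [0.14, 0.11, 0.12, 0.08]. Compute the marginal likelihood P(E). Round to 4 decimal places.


P(E) = sum over models of P(M_i) * P(E|M_i)
= 0.087*0.14 + 0.3478*0.11 + 0.2609*0.12 + 0.3043*0.08
= 0.1061

0.1061


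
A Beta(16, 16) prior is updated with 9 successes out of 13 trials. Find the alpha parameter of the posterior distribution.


In the Beta-Binomial conjugate update:
alpha_post = alpha_prior + successes
= 16 + 9
= 25

25


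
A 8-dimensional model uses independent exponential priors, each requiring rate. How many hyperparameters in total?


Per parameter: 1 (rate).
Total = 8 * 1 = 8

8


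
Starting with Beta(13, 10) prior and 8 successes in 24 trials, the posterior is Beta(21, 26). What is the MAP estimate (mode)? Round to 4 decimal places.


The mode of Beta(a, b) when a > 1 and b > 1 is (a-1)/(a+b-2)
= (21 - 1) / (21 + 26 - 2)
= 20 / 45
= 0.4444

0.4444


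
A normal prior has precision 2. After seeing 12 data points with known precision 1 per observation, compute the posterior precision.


In the conjugate normal model, precisions add:
tau_posterior = tau_prior + n * tau_data
= 2 + 12*1 = 14

14


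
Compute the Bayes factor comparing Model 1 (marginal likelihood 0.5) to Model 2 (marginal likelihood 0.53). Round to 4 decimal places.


BF12 = marginal likelihood of M1 / marginal likelihood of M2
= 0.5/0.53
= 0.9434

0.9434


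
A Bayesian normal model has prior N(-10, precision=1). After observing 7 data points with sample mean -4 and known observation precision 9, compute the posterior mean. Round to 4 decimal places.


Posterior mean = (prior_precision * prior_mean + n * data_precision * data_mean) / (prior_precision + n * data_precision)
Numerator = 1*-10 + 7*9*-4 = -262
Denominator = 1 + 7*9 = 64
Posterior mean = -4.0938

-4.0938


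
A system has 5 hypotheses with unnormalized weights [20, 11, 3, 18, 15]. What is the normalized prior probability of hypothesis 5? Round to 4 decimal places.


The normalized prior is the weight divided by the total.
Total weight = 67
P(H5) = 15 / 67 = 0.2239

0.2239


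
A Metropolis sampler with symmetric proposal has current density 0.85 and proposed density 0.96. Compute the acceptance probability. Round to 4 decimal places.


For symmetric proposals, acceptance = min(1, pi(x*)/pi(x))
= min(1, 0.96/0.85)
= min(1, 1.1294) = 1.0

1.0


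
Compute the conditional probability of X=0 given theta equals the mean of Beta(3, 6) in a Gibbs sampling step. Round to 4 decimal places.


Mean of Beta(3, 6) = 0.3333
P(X=0 | theta=0.3333) = 0.6667

0.6667


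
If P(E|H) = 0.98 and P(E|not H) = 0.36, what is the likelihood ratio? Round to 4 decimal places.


Likelihood ratio = P(E|H) / P(E|not H)
= 0.98 / 0.36
= 2.7222

2.7222


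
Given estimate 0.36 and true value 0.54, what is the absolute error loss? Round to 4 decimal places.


Absolute error = |estimate - true|
= |-0.18| = 0.18

0.18


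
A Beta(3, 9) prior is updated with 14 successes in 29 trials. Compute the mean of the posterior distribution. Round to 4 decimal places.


After update: Beta(17, 24)
Mean = 17 / (17 + 24) = 17 / 41
= 0.4146

0.4146


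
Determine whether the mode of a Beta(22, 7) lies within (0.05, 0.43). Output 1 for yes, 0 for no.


First find the mode: (a-1)/(a+b-2) = 0.7778
Is 0.7778 in (0.05, 0.43)? 0

0


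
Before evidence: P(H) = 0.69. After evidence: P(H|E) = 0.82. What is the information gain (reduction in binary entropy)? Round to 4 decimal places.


Prior entropy = 0.8932
Posterior entropy = 0.6801
Information gain = 0.8932 - 0.6801 = 0.2131

0.2131


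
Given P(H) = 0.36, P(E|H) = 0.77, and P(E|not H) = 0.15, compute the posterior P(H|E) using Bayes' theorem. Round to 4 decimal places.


By Bayes' theorem: P(H|E) = P(E|H)*P(H) / P(E)
P(E) = P(E|H)*P(H) + P(E|not H)*P(not H)
P(E) = 0.77*0.36 + 0.15*0.64 = 0.3732
P(H|E) = 0.77*0.36 / 0.3732 = 0.7428

0.7428


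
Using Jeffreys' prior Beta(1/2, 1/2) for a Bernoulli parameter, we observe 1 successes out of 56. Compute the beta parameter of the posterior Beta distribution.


Conjugate update: Beta(0.5 + k, 0.5 + n - k).
k = 1, n - k = 55
Posterior beta = 0.5 + (n - k) = 0.5 + 55 = 55.5

55.5


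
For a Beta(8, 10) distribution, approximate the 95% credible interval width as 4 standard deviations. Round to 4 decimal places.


Variance of Beta(a,b) = ab / ((a+b)^2 * (a+b+1))
= 8*10 / ((18)^2 * 19)
= 0.013
SD = sqrt(0.013) = 0.114
Width = 4 * SD = 0.456

0.456


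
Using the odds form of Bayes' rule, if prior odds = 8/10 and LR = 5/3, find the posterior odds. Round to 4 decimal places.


Bayes' rule in odds form: posterior odds = prior odds * LR
= (8 * 5) / (10 * 3)
= 40/30 = 1.3333

1.3333


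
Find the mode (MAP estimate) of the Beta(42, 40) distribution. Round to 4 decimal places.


For Beta(a,b) with a,b > 1:
Mode = (a-1)/(a+b-2) = (42-1)/(82-2)
= 41/80 = 0.5125

0.5125


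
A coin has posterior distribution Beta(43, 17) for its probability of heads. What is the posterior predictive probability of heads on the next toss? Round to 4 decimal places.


Posterior predictive = E[theta] = alpha/(alpha+beta)
= 43/60
= 0.7167

0.7167


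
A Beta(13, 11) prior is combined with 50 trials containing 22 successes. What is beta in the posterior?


In conjugate updating:
beta_posterior = beta_prior + (n - k)
= 11 + (50 - 22)
= 11 + 28 = 39

39


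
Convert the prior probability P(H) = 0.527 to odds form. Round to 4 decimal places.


P(not H) = 1 - 0.527 = 0.473
Odds = 0.527 / 0.473 = 1.1142

1.1142


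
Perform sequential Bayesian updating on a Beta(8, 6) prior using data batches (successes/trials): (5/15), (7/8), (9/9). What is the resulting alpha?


Accumulate successes: 21
Posterior alpha = prior alpha + sum of successes
= 8 + 21 = 29

29


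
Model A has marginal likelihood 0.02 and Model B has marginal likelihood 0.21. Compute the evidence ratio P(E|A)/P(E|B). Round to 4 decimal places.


Evidence ratio = P(E|A) / P(E|B)
= 0.02 / 0.21
= 0.0952

0.0952


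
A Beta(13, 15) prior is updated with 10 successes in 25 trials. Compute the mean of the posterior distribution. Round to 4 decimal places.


After update: Beta(23, 30)
Mean = 23 / (23 + 30) = 23 / 53
= 0.434

0.434


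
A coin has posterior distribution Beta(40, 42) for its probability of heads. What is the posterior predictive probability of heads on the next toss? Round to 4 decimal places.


Posterior predictive = E[theta] = alpha/(alpha+beta)
= 40/82
= 0.4878

0.4878


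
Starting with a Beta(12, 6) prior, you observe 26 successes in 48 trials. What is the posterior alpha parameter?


For a Beta-Binomial conjugate model:
Posterior alpha = prior alpha + number of successes
= 12 + 26 = 38

38


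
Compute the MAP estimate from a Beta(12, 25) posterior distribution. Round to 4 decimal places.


MAP = mode of Beta distribution
= (alpha - 1)/(alpha + beta - 2)
= (12-1)/(12+25-2)
= 11/35 = 0.3143

0.3143


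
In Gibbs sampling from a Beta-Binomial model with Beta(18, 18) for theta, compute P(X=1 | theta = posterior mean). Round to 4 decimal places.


Posterior mean = alpha/(alpha+beta) = 18/36 = 0.5
P(X=1|theta=mean) = theta = 0.5

0.5


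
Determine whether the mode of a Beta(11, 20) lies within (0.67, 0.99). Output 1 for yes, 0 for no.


First find the mode: (a-1)/(a+b-2) = 0.3448
Is 0.3448 in (0.67, 0.99)? 0

0


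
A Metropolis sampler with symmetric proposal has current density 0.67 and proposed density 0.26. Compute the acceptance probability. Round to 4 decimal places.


For symmetric proposals, acceptance = min(1, pi(x*)/pi(x))
= min(1, 0.26/0.67)
= min(1, 0.3881) = 0.3881

0.3881


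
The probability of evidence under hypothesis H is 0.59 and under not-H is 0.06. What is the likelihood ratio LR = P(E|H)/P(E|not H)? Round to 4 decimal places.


LR = 0.59 / 0.06
= 9.8333

9.8333


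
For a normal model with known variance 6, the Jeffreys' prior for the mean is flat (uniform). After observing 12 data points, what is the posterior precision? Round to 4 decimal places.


Jeffreys' prior for normal mean (known variance) is flat.
Prior precision = 0.
Posterior precision = prior_prec + n/sigma^2 = 0 + 12/6
= 2.0

2.0


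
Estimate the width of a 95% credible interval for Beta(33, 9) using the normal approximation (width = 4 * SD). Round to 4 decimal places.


For Beta(a,b): Var = ab/((a+b)^2(a+b+1))
Var = 0.0039, SD = 0.0626
Approximate 95% CI width = 4 * 0.0626 = 0.2503

0.2503


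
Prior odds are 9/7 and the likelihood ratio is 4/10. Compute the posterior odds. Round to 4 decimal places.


Posterior odds = prior odds * likelihood ratio
= (9/7) * (4/10)
= 36 / 70
= 0.5143

0.5143


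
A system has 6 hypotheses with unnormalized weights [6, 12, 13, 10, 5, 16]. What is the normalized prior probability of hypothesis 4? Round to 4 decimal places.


The normalized prior is the weight divided by the total.
Total weight = 62
P(H4) = 10 / 62 = 0.1613

0.1613


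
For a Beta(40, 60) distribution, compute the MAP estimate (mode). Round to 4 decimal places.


MAP = mode = (a-1)/(a+b-2)
= (40-1)/(40+60-2)
= 39/98 = 0.398

0.398


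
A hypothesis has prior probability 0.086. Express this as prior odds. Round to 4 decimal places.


Odds = P(H) / P(not H) = 0.086 / 0.914
= 0.0941

0.0941


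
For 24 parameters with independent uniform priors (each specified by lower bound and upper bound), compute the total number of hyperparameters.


A uniform prior has 2 hyperparameters per parameter.
Total = 24 * 2 = 48

48


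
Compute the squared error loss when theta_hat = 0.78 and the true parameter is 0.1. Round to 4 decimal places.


L = (theta_hat - theta_true)^2
= (0.78 - 0.1)^2
= 0.68^2 = 0.4624

0.4624


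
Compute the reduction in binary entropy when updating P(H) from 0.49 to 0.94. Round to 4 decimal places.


H_before = -p*log2(p) - (1-p)*log2(1-p) for p=0.49: 0.9997
H_after for p=0.94: 0.3274
Reduction = 0.9997 - 0.3274 = 0.6723

0.6723


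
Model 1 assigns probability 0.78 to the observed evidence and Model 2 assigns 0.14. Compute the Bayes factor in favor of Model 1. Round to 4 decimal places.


BF = P(data|M1) / P(data|M2)
= 0.78 / 0.14 = 5.5714

5.5714


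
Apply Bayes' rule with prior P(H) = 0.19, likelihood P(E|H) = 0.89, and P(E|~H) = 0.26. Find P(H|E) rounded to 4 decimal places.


Step 1: Compute marginal P(E) = P(E|H)P(H) + P(E|~H)P(~H)
= 0.89*0.19 + 0.26*0.81 = 0.3797
Step 2: P(H|E) = P(E|H)P(H)/P(E) = 0.1691/0.3797
= 0.4454

0.4454


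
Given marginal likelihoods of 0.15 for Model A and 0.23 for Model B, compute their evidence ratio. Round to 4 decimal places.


Ratio = ML(A) / ML(B) = 0.15/0.23
= 0.6522

0.6522


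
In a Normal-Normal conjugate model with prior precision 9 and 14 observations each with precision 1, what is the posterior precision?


Posterior precision = prior precision + n * observation precision
= 9 + 14 * 1
= 9 + 14 = 23

23


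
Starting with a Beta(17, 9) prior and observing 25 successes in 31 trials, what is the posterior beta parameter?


Posterior beta = prior beta + failures
Failures = 31 - 25 = 6
beta_post = 9 + 6 = 15

15


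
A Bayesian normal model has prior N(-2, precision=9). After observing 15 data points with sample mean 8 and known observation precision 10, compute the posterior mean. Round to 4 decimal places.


Posterior mean = (prior_precision * prior_mean + n * data_precision * data_mean) / (prior_precision + n * data_precision)
Numerator = 9*-2 + 15*10*8 = 1182
Denominator = 9 + 15*10 = 159
Posterior mean = 7.434

7.434


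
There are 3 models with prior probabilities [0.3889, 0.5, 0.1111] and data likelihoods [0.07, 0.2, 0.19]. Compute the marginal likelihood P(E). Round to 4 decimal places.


P(E) = sum over models of P(M_i) * P(E|M_i)
= 0.3889*0.07 + 0.5*0.2 + 0.1111*0.19
= 0.1483

0.1483


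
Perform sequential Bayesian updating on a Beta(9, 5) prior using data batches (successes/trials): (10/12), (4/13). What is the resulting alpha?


Accumulate successes: 14
Posterior alpha = prior alpha + sum of successes
= 9 + 14 = 23

23


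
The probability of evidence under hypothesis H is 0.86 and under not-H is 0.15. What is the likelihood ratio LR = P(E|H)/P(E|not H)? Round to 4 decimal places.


LR = 0.86 / 0.15
= 5.7333

5.7333


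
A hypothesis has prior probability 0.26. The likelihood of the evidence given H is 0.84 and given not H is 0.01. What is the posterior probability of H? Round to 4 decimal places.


Using Bayes' theorem:
P(E) = 0.26 * 0.84 + 0.74 * 0.01
P(E) = 0.2258
P(H|E) = (0.26 * 0.84) / 0.2258 = 0.9672

0.9672


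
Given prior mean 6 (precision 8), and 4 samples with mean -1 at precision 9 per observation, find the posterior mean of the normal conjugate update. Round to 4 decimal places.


The posterior mean is a precision-weighted average of prior and data.
Post. prec. = 8 + 36 = 44
Post. mean = (48 + -36)/44 = 12/44 = 0.2727

0.2727


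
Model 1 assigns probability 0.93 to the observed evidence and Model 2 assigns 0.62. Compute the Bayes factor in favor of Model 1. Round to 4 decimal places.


BF = P(data|M1) / P(data|M2)
= 0.93 / 0.62 = 1.5

1.5


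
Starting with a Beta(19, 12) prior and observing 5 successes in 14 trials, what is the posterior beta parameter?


Posterior beta = prior beta + failures
Failures = 14 - 5 = 9
beta_post = 12 + 9 = 21

21


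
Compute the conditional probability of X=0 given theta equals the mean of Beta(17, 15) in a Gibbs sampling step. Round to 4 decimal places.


Mean of Beta(17, 15) = 0.5312
P(X=0 | theta=0.5312) = 0.4688

0.4688


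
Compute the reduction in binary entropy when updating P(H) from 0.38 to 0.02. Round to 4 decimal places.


H_before = -p*log2(p) - (1-p)*log2(1-p) for p=0.38: 0.958
H_after for p=0.02: 0.1414
Reduction = 0.958 - 0.1414 = 0.8166

0.8166


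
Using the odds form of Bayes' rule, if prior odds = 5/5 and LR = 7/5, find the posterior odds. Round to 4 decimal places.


Bayes' rule in odds form: posterior odds = prior odds * LR
= (5 * 7) / (5 * 5)
= 35/25 = 1.4

1.4


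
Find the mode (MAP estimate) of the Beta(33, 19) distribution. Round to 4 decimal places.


For Beta(a,b) with a,b > 1:
Mode = (a-1)/(a+b-2) = (33-1)/(52-2)
= 32/50 = 0.64

0.64


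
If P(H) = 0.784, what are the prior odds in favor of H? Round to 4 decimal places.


Prior odds = P(H) / (1 - P(H))
= 0.784 / 0.216
= 3.6296

3.6296


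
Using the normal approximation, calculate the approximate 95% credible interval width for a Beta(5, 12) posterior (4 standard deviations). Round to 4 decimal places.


Var(Beta) = 5*12/(17^2 * 18) = 0.0115
SD = 0.1074
Width ~ 4*SD = 0.4296

0.4296


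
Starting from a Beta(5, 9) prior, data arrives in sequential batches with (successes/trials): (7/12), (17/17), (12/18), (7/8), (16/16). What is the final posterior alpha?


In sequential Bayesian updating, we sum all successes.
Total successes = 59
Final alpha = 5 + 59 = 64

64


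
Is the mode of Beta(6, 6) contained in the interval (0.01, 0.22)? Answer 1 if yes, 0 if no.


Mode = (a-1)/(a+b-2) = 5/10 = 0.5
Interval: (0.01, 0.22)
Contains mode? 0

0


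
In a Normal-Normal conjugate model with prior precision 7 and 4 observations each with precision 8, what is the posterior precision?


Posterior precision = prior precision + n * observation precision
= 7 + 4 * 8
= 7 + 32 = 39

39


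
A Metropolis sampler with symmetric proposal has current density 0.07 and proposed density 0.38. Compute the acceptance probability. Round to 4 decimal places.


For symmetric proposals, acceptance = min(1, pi(x*)/pi(x))
= min(1, 0.38/0.07)
= min(1, 5.4286) = 1.0

1.0


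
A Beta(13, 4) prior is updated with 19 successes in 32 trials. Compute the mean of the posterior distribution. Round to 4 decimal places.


After update: Beta(32, 17)
Mean = 32 / (32 + 17) = 32 / 49
= 0.6531

0.6531


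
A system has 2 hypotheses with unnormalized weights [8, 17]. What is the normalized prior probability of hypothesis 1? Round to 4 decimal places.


The normalized prior is the weight divided by the total.
Total weight = 25
P(H1) = 8 / 25 = 0.32

0.32


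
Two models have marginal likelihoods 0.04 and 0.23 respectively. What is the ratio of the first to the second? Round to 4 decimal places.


Evidence ratio = 0.04 / 0.23
= 0.1739

0.1739


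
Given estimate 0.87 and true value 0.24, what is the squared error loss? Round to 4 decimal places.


Squared error = (estimate - true)^2
Difference = 0.63
Loss = 0.63^2 = 0.3969

0.3969


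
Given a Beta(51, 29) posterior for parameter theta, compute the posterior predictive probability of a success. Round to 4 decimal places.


For a Beta-Bernoulli model, the predictive probability is the mean:
P(success) = 51/(51+29) = 51/80 = 0.6375

0.6375


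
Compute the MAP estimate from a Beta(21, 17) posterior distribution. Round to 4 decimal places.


MAP = mode of Beta distribution
= (alpha - 1)/(alpha + beta - 2)
= (21-1)/(21+17-2)
= 20/36 = 0.5556

0.5556


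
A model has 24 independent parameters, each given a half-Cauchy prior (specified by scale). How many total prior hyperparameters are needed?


Each half-Cauchy prior needs 1 hyperparameter (scale).
Total = 1 * 24 = 24

24


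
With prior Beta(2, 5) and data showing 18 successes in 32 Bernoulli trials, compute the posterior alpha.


Conjugate update: alpha_posterior = alpha_prior + k
= 2 + 18 = 20

20


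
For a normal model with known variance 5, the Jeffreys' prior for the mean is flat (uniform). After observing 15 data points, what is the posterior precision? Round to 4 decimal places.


Jeffreys' prior for normal mean (known variance) is flat.
Prior precision = 0.
Posterior precision = prior_prec + n/sigma^2 = 0 + 15/5
= 3.0

3.0


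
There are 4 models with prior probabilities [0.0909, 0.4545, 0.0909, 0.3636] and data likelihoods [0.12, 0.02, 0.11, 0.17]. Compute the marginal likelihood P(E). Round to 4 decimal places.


P(E) = sum over models of P(M_i) * P(E|M_i)
= 0.0909*0.12 + 0.4545*0.02 + 0.0909*0.11 + 0.3636*0.17
= 0.0918

0.0918


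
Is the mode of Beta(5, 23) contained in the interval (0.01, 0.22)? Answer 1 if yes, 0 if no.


Mode = (a-1)/(a+b-2) = 4/26 = 0.1538
Interval: (0.01, 0.22)
Contains mode? 1

1


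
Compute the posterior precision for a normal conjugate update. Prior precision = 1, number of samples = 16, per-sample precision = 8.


tau_post = tau_0 + n * tau
= 1 + 16 * 8 = 129

129


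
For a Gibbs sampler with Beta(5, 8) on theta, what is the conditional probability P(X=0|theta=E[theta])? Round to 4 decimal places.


E[theta] = 5/(5+8) = 0.3846
P(X=0|theta) = 1 - theta = 0.6154

0.6154


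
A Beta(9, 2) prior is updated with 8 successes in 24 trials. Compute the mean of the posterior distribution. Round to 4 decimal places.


After update: Beta(17, 18)
Mean = 17 / (17 + 18) = 17 / 35
= 0.4857

0.4857


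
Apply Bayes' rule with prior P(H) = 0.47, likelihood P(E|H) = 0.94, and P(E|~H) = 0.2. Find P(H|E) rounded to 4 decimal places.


Step 1: Compute marginal P(E) = P(E|H)P(H) + P(E|~H)P(~H)
= 0.94*0.47 + 0.2*0.53 = 0.5478
Step 2: P(H|E) = P(E|H)P(H)/P(E) = 0.4418/0.5478
= 0.8065

0.8065


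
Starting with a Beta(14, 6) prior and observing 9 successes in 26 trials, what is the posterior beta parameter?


Posterior beta = prior beta + failures
Failures = 26 - 9 = 17
beta_post = 6 + 17 = 23

23


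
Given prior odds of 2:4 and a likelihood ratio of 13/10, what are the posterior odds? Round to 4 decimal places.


Posterior odds = prior odds * LR
Prior odds = 2/4 = 0.5
LR = 13/10 = 1.3
Posterior odds = 0.5 * 1.3 = 0.65

0.65


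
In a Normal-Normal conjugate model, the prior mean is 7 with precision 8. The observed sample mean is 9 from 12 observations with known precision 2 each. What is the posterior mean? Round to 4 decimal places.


Posterior precision = tau0 + n*tau = 8 + 12*2 = 32
Posterior mean = (tau0*mu0 + n*tau*xbar) / posterior_precision
= (8*7 + 12*2*9) / 32
= 272 / 32 = 8.5

8.5


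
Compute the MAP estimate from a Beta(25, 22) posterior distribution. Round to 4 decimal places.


MAP = mode of Beta distribution
= (alpha - 1)/(alpha + beta - 2)
= (25-1)/(25+22-2)
= 24/45 = 0.5333

0.5333


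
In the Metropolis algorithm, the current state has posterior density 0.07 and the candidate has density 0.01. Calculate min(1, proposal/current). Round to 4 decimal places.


Ratio = 0.01/0.07 = 0.1429
Acceptance probability = min(1, 0.1429)
= 0.1429

0.1429


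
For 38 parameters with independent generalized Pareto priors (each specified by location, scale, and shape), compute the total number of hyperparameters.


A generalized Pareto prior has 3 hyperparameters per parameter.
Total = 38 * 3 = 114

114


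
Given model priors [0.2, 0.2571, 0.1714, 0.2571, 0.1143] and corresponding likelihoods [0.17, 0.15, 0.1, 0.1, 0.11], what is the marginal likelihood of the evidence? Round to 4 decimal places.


P(E) = sum_i P(M_i) P(E|M_i)
= 0.034 + 0.0386 + 0.0171 + 0.0257 + 0.0126
= 0.128

0.128


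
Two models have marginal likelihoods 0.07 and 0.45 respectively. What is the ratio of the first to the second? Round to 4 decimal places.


Evidence ratio = 0.07 / 0.45
= 0.1556

0.1556


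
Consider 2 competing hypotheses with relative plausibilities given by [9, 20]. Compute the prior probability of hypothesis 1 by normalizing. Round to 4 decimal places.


Sum of weights = 9 + 20 = 29
Normalized prior for H1 = 9 / 29
= 0.3103

0.3103


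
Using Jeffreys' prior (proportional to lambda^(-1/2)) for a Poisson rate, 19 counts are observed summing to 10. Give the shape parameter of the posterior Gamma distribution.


Conjugate update: Gamma(prior_shape + S, prior_rate + n).
Prior shape = 0.5, prior rate = 0.
Posterior shape = 0.5 + S = 0.5 + 10 = 10.5

10.5


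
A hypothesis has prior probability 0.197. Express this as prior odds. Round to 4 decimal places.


Odds = P(H) / P(not H) = 0.197 / 0.803
= 0.2453

0.2453


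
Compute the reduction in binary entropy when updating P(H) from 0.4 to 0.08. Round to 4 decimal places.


H_before = -p*log2(p) - (1-p)*log2(1-p) for p=0.4: 0.971
H_after for p=0.08: 0.4022
Reduction = 0.971 - 0.4022 = 0.5688

0.5688


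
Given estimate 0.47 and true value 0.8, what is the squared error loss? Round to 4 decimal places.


Squared error = (estimate - true)^2
Difference = -0.33
Loss = -0.33^2 = 0.1089

0.1089


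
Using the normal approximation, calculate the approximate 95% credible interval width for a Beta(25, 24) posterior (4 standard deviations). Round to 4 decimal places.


Var(Beta) = 25*24/(49^2 * 50) = 0.005
SD = 0.0707
Width ~ 4*SD = 0.2828

0.2828


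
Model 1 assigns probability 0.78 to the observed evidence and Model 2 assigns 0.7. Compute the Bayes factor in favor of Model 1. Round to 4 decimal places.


BF = P(data|M1) / P(data|M2)
= 0.78 / 0.7 = 1.1143

1.1143


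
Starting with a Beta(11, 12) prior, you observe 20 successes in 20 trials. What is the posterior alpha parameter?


For a Beta-Binomial conjugate model:
Posterior alpha = prior alpha + number of successes
= 11 + 20 = 31

31


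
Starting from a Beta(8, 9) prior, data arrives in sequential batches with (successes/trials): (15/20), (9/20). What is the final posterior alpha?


In sequential Bayesian updating, we sum all successes.
Total successes = 24
Final alpha = 8 + 24 = 32

32


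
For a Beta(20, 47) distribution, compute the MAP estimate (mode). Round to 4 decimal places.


MAP = mode = (a-1)/(a+b-2)
= (20-1)/(20+47-2)
= 19/65 = 0.2923

0.2923


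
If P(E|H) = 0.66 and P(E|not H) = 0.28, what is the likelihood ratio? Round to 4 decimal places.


Likelihood ratio = P(E|H) / P(E|not H)
= 0.66 / 0.28
= 2.3571

2.3571


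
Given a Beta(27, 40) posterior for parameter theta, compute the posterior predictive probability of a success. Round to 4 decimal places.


For a Beta-Bernoulli model, the predictive probability is the mean:
P(success) = 27/(27+40) = 27/67 = 0.403

0.403


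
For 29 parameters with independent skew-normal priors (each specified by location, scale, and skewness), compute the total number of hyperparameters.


A skew-normal prior has 3 hyperparameters per parameter.
Total = 29 * 3 = 87

87


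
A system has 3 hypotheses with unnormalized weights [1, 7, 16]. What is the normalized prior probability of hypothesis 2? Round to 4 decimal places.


The normalized prior is the weight divided by the total.
Total weight = 24
P(H2) = 7 / 24 = 0.2917

0.2917


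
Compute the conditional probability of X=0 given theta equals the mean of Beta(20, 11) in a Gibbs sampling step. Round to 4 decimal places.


Mean of Beta(20, 11) = 0.6452
P(X=0 | theta=0.6452) = 0.3548

0.3548


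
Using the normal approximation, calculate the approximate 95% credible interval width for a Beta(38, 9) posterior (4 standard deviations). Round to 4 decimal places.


Var(Beta) = 38*9/(47^2 * 48) = 0.0032
SD = 0.0568
Width ~ 4*SD = 0.2272

0.2272


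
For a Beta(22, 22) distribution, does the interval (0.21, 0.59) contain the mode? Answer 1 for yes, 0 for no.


Mode of Beta(a,b) = (a-1)/(a+b-2)
= (22-1)/(22+22-2) = 0.5
Check: 0.21 <= 0.5 <= 0.59?
Result: 1

1


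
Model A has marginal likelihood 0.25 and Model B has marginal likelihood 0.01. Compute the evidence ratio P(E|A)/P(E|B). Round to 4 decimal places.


Evidence ratio = P(E|A) / P(E|B)
= 0.25 / 0.01
= 25.0

25.0


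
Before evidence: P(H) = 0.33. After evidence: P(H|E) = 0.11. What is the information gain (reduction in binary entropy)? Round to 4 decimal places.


Prior entropy = 0.9149
Posterior entropy = 0.4999
Information gain = 0.9149 - 0.4999 = 0.415

0.415


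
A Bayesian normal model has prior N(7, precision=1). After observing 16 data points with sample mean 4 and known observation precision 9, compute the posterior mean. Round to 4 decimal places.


Posterior mean = (prior_precision * prior_mean + n * data_precision * data_mean) / (prior_precision + n * data_precision)
Numerator = 1*7 + 16*9*4 = 583
Denominator = 1 + 16*9 = 145
Posterior mean = 4.0207

4.0207


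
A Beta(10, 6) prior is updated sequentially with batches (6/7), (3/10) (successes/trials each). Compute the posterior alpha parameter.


Sequential conjugate updating is equivalent to a single batch update.
Total successes across all batches = 9
alpha_posterior = alpha_prior + total_successes = 10 + 9
= 19

19


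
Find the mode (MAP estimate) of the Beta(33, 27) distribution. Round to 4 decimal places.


For Beta(a,b) with a,b > 1:
Mode = (a-1)/(a+b-2) = (33-1)/(60-2)
= 32/58 = 0.5517

0.5517


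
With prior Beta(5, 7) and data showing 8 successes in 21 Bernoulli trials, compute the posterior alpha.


Conjugate update: alpha_posterior = alpha_prior + k
= 5 + 8 = 13

13


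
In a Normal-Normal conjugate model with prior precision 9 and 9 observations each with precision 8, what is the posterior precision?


Posterior precision = prior precision + n * observation precision
= 9 + 9 * 8
= 9 + 72 = 81

81


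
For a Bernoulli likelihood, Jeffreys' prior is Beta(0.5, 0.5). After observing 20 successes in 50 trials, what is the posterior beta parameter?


Jeffreys' prior for Bernoulli is Beta(0.5, 0.5).
Posterior is Beta(0.5 + k, 0.5 + n - k).
Posterior beta = 0.5 + (n - k) = 0.5 + 30 = 30.5

30.5


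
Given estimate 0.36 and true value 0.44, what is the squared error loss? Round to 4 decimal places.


Squared error = (estimate - true)^2
Difference = -0.08
Loss = -0.08^2 = 0.0064

0.0064


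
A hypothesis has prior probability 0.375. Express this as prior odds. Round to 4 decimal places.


Odds = P(H) / P(not H) = 0.375 / 0.625
= 0.6

0.6


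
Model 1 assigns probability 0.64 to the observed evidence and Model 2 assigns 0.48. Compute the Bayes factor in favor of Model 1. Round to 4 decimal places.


BF = P(data|M1) / P(data|M2)
= 0.64 / 0.48 = 1.3333

1.3333


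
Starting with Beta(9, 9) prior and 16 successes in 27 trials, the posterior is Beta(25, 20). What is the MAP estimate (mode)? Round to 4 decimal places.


The mode of Beta(a, b) when a > 1 and b > 1 is (a-1)/(a+b-2)
= (25 - 1) / (25 + 20 - 2)
= 24 / 43
= 0.5581

0.5581


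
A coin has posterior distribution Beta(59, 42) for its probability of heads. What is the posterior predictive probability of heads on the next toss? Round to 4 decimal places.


Posterior predictive = E[theta] = alpha/(alpha+beta)
= 59/101
= 0.5842

0.5842


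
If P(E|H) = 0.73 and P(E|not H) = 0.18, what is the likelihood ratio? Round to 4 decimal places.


Likelihood ratio = P(E|H) / P(E|not H)
= 0.73 / 0.18
= 4.0556

4.0556


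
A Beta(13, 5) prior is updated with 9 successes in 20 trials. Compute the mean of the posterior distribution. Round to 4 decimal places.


After update: Beta(22, 16)
Mean = 22 / (22 + 16) = 22 / 38
= 0.5789

0.5789


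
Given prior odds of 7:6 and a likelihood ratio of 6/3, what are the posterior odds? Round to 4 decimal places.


Posterior odds = prior odds * LR
Prior odds = 7/6 = 1.1667
LR = 6/3 = 2.0
Posterior odds = 1.1667 * 2.0 = 2.3333

2.3333


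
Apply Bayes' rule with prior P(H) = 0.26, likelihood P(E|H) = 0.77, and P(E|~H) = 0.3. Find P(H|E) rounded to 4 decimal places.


Step 1: Compute marginal P(E) = P(E|H)P(H) + P(E|~H)P(~H)
= 0.77*0.26 + 0.3*0.74 = 0.4222
Step 2: P(H|E) = P(E|H)P(H)/P(E) = 0.2002/0.4222
= 0.4742

0.4742


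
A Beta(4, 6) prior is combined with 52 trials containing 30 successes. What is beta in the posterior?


In conjugate updating:
beta_posterior = beta_prior + (n - k)
= 6 + (52 - 30)
= 6 + 22 = 28

28


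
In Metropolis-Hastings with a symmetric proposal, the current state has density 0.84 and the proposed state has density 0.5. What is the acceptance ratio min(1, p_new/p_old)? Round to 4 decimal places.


Ratio = p_new / p_old = 0.5 / 0.84 = 0.5952
Acceptance = min(1, 0.5952) = 0.5952

0.5952


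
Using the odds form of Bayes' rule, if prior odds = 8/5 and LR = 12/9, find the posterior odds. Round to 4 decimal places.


Bayes' rule in odds form: posterior odds = prior odds * LR
= (8 * 12) / (5 * 9)
= 96/45 = 2.1333

2.1333


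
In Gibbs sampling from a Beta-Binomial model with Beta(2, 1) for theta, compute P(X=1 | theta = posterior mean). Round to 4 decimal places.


Posterior mean = alpha/(alpha+beta) = 2/3 = 0.6667
P(X=1|theta=mean) = theta = 0.6667

0.6667


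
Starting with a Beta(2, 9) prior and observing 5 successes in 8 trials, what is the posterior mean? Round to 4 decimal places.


Posterior parameters: alpha = 2 + 5 = 7
beta = 9 + 3 = 12
Posterior mean = alpha / (alpha + beta) = 7 / 19
= 0.3684

0.3684
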